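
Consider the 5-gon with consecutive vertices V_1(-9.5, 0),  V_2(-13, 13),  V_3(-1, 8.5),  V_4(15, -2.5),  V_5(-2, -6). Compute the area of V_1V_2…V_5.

Σ = (-123.5) + (-97.5) + (-125) + (-95) + (-57) = -498
Area = |Σ|/2 = 249.

249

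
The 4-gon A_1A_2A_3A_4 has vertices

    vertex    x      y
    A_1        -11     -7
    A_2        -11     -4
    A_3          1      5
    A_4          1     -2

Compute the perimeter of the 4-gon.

|A_1A_2| = √((0)² + (3)²) = √9 = 3
|A_2A_3| = √((12)² + (9)²) = √225 = 15
|A_3A_4| = √((0)² + (-7)²) = √49 = 7
|A_4A_1| = √((-12)² + (-5)²) = √169 = 13
Perimeter = 3 + 15 + 7 + 13 = 38.

38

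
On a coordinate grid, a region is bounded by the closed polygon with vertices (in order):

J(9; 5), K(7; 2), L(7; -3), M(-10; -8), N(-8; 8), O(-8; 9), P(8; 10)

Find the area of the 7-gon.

Apply the shoelace formula: 2A = Σ (x_i·y_{i+1} − x_{i+1}·y_i), indices taken mod 7.
Cross-terms: -17, -35, -86, -144, -8, -152, -50  ⇒  Σ = -492
Area = |Σ|/2 = 246.

246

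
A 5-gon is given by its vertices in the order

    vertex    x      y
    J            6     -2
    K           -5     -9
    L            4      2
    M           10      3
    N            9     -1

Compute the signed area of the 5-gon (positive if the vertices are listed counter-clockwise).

-47.5

Apply the shoelace formula: 2A = Σ (x_i·y_{i+1} − x_{i+1}·y_i), indices taken mod 5.
Cross-terms: -64, 26, -8, -37, -12  ⇒  Σ = -95
Signed area = Σ/2 = -47.5 (negative ⇒ clockwise traversal).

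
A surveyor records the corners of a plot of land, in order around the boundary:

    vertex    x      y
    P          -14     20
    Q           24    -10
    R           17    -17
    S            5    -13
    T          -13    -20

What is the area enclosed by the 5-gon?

Apply the surveyor's formula: 2A = Σ (x_i·y_{i+1} − x_{i+1}·y_i), indices taken mod 5.
Σ = (-340) + (-238) + (-136) + (-269) + (-540) = -1523
Area = |Σ|/2 = 761.5.

761.5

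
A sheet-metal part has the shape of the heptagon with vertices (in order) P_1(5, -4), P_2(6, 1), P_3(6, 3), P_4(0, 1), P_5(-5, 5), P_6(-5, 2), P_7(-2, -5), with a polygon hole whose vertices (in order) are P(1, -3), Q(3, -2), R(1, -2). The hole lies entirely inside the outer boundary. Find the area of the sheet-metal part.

63.5

Outer boundary:
Apply Gauss's area formula: 2A = Σ (x_i·y_{i+1} − x_{i+1}·y_i), indices taken mod 7.
Σ = (29) + (12) + (6) + (5) + (15) + (29) + (33) = 129
Area = |Σ|/2 = 64.5.
Hole:
Σ = (7) + (-4) + (-1) = 2
Area = |Σ|/2 = 1.
Net area = 64.5 − 1 = 63.5.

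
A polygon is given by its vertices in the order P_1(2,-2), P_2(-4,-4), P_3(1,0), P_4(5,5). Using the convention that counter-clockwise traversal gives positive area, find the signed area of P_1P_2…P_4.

-13.5

Cross-terms: -16, 4, 5, -20  ⇒  Σ = -27
Signed area = Σ/2 = -13.5 (negative ⇒ clockwise traversal).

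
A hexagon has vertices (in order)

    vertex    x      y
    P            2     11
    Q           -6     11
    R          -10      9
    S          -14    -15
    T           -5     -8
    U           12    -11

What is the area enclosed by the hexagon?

381

Apply the shoelace formula: 2A = Σ (x_i·y_{i+1} − x_{i+1}·y_i), indices taken mod 6.
Σ = (88) + (56) + (276) + (37) + (151) + (154) = 762
Area = |Σ|/2 = 381.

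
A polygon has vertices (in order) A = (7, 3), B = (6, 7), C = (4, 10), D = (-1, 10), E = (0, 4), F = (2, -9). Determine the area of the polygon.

Apply the shoelace (surveyor's) formula: 2A = Σ (x_i·y_{i+1} − x_{i+1}·y_i), indices taken mod 6.
Σ = (31) + (32) + (50) + (-4) + (-8) + (69) = 170
Area = |Σ|/2 = 85.

85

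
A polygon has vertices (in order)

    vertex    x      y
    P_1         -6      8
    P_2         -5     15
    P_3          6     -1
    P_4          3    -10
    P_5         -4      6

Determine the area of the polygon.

105

Apply Gauss's area formula: 2A = Σ (x_i·y_{i+1} − x_{i+1}·y_i), indices taken mod 5.
Σ = (-50) + (-85) + (-57) + (-22) + (4) = -210
Area = |Σ|/2 = 105.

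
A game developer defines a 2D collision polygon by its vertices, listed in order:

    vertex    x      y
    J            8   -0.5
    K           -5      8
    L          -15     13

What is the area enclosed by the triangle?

10

Apply the shoelace (surveyor's) formula: 2A = Σ (x_i·y_{i+1} − x_{i+1}·y_i), indices taken mod 3.
Cross-terms: 61.5, 55, -96.5  ⇒  Σ = 20
Area = |Σ|/2 = 10.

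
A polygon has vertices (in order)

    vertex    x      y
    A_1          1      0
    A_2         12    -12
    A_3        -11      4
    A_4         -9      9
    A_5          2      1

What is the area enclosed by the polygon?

93.5

Σ = (-12) + (-84) + (-63) + (-27) + (-1) = -187
Area = |Σ|/2 = 93.5.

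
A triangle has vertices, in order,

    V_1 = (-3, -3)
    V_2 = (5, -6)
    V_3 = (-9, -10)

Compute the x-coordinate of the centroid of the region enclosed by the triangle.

Apply Gauss's area formula. First the cross-terms c_i = x_i·y_{i+1} − x_{i+1}·y_i:
  33, -104, -3  ⇒  2A = -74, A = -37.
Then Σ (x_i + x_{i+1})·c_i = 518, so x̄ = 518 / (6·(-37)) = -7/3.

-7/3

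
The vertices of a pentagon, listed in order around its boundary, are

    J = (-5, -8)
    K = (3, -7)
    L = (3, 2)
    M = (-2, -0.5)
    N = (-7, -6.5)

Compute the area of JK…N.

Apply Gauss's area formula: 2A = Σ (x_i·y_{i+1} − x_{i+1}·y_i), indices taken mod 5.
J→K: (-5)(-7) − (3)(-8) = 59
K→L: (3)(2) − (3)(-7) = 27
L→M: (3)(-0.5) − (-2)(2) = 2.5
M→N: (-2)(-6.5) − (-7)(-0.5) = 9.5
N→J: (-7)(-8) − (-5)(-6.5) = 23.5
Σ = 121.5
Area = |Σ|/2 = 60.75.

60.75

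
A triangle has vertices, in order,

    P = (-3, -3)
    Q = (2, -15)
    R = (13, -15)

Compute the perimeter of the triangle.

|PQ| = √((5)² + (-12)²) = √169 = 13
|QR| = √((11)² + (0)²) = √121 = 11
|RP| = √((-16)² + (12)²) = √400 = 20
Perimeter = 13 + 11 + 20 = 44.

44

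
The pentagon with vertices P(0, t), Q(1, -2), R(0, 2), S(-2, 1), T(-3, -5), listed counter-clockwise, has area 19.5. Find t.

The doubled signed area Σ (x_i y_{i+1} − x_{i+1} y_i) is linear in t.
With t=0 it equals 19; the coefficient of t is -4 (from the two edges through P).
So -4·t + 19 = 2·19.5 = 39 ⇒ t = -5.

-5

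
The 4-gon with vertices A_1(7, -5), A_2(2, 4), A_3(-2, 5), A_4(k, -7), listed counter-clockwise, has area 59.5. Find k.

Write out the shoelace sum; only the two edges meeting at A_4 involve k:
2·Area = [((-2)·(-7) − k·5) + (k·(-5) − 7·(-7))] + 56
       = -10·k + 119 = 119
⇒ k = 0.

0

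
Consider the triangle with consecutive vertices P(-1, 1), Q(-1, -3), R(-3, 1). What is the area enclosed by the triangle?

4

Σ = (4) + (-10) + (-2) = -8
Area = |Σ|/2 = 4.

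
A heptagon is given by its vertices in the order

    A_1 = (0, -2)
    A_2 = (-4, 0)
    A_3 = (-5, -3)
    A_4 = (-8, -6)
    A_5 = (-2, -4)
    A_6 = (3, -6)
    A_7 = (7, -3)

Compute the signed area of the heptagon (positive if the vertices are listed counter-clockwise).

36.5

Cross-terms: -8, 12, 6, 20, 24, 33, -14  ⇒  Σ = 73
Signed area = Σ/2 = 36.5 (positive ⇒ counter-clockwise traversal).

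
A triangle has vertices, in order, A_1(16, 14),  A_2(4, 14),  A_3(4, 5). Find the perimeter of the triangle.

|A_1A_2| = √((-12)² + (0)²) = √144 = 12
|A_2A_3| = √((0)² + (-9)²) = √81 = 9
|A_3A_1| = √((12)² + (9)²) = √225 = 15
Perimeter = 12 + 9 + 15 = 36.

36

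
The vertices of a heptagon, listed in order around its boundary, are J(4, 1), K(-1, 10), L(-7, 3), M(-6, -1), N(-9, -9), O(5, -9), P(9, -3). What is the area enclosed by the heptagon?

195.5

Apply the surveyor's formula: 2A = Σ (x_i·y_{i+1} − x_{i+1}·y_i), indices taken mod 7.
Σ = (41) + (67) + (25) + (45) + (126) + (66) + (21) = 391
Area = |Σ|/2 = 195.5.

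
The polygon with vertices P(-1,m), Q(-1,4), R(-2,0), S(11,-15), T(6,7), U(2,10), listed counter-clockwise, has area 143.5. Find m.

10

The doubled signed area Σ (x_i y_{i+1} − x_{i+1} y_i) is linear in m.
With m=0 it equals 257; the coefficient of m is 3 (from the two edges through P).
So 3·m + 257 = 2·143.5 = 287 ⇒ m = 10.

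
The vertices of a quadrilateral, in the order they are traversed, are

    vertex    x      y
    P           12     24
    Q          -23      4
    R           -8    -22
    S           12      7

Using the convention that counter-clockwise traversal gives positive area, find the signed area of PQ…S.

P→Q: (12)(4) − (-23)(24) = 600
Q→R: (-23)(-22) − (-8)(4) = 538
R→S: (-8)(7) − (12)(-22) = 208
S→P: (12)(24) − (12)(7) = 204
Σ = 1550
Signed area = Σ/2 = 775 (positive ⇒ counter-clockwise traversal).

775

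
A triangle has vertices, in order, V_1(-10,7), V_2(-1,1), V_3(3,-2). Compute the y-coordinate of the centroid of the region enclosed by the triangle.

Apply the surveyor's formula. First the cross-terms c_i = x_i·y_{i+1} − x_{i+1}·y_i:
  -3, -1, 1  ⇒  2A = -3, A = -1.5.
Then Σ (y_i + y_{i+1})·c_i = -18, so ȳ = -18 / (6·(-1.5)) = 2.

2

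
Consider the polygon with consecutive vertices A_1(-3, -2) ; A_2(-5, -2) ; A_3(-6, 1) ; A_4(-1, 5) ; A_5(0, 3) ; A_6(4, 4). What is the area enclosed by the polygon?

Apply the surveyor's formula: 2A = Σ (x_i·y_{i+1} − x_{i+1}·y_i), indices taken mod 6.
A_1→A_2: (-3)(-2) − (-5)(-2) = -4
A_2→A_3: (-5)(1) − (-6)(-2) = -17
A_3→A_4: (-6)(5) − (-1)(1) = -29
A_4→A_5: (-1)(3) − (0)(5) = -3
A_5→A_6: (0)(4) − (4)(3) = -12
A_6→A_1: (4)(-2) − (-3)(4) = 4
Σ = -61
Area = |Σ|/2 = 30.5.

30.5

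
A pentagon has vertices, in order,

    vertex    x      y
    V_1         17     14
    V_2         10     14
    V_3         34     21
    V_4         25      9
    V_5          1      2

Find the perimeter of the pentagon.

92

|V_1V_2| = √((-7)² + (0)²) = √49 = 7
|V_2V_3| = √((24)² + (7)²) = √625 = 25
|V_3V_4| = √((-9)² + (-12)²) = √225 = 15
|V_4V_5| = √((-24)² + (-7)²) = √625 = 25
|V_5V_1| = √((16)² + (12)²) = √400 = 20
Perimeter = 7 + 25 + 15 + 25 + 20 = 92.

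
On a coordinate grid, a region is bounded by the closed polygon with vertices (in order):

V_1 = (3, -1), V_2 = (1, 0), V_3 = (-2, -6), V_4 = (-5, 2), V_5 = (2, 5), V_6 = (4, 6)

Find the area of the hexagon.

49

Cross-terms: 1, -6, -34, -29, -8, -22  ⇒  Σ = -98
Area = |Σ|/2 = 49.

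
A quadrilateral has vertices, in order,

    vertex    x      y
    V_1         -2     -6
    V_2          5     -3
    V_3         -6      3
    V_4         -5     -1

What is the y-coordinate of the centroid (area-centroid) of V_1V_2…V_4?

Apply the surveyor's formula. First the cross-terms c_i = x_i·y_{i+1} − x_{i+1}·y_i:
  36, -3, 21, 28  ⇒  2A = 82, A = 41.
Then Σ (y_i + y_{i+1})·c_i = -478, so ȳ = -478 / (6·41) = -239/123.

-239/123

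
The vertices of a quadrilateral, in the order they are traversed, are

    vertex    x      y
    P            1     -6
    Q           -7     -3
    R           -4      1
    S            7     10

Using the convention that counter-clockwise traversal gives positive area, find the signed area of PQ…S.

Apply the surveyor's formula: 2A = Σ (x_i·y_{i+1} − x_{i+1}·y_i), indices taken mod 4.
Cross-terms: -45, -19, -47, -52  ⇒  Σ = -163
Signed area = Σ/2 = -81.5 (negative ⇒ clockwise traversal).

-81.5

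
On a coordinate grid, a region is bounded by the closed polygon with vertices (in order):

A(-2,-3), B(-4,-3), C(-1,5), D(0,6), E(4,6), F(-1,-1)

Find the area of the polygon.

Apply the surveyor's formula: 2A = Σ (x_i·y_{i+1} − x_{i+1}·y_i), indices taken mod 6.
Σ = (-6) + (-23) + (-6) + (-24) + (2) + (1) = -56
Area = |Σ|/2 = 28.

28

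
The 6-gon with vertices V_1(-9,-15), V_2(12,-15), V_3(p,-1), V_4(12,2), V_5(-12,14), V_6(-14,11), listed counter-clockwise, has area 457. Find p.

2

Write out the shoelace sum; only the two edges meeting at V_3 involve p:
2·Area = [(12·(-1) − p·(-15)) + (p·2 − 12·(-1))] + 880
       = 17·p + 880 = 914
⇒ p = 2.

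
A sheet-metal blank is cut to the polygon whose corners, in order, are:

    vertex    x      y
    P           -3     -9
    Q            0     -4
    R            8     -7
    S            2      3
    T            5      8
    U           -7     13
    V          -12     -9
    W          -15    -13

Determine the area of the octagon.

Apply Gauss's area formula: 2A = Σ (x_i·y_{i+1} − x_{i+1}·y_i), indices taken mod 8.
P→Q: (-3)(-4) − (0)(-9) = 12
Q→R: (0)(-7) − (8)(-4) = 32
R→S: (8)(3) − (2)(-7) = 38
S→T: (2)(8) − (5)(3) = 1
T→U: (5)(13) − (-7)(8) = 121
U→V: (-7)(-9) − (-12)(13) = 219
V→W: (-12)(-13) − (-15)(-9) = 21
W→P: (-15)(-9) − (-3)(-13) = 96
Σ = 540
Area = |Σ|/2 = 270.

270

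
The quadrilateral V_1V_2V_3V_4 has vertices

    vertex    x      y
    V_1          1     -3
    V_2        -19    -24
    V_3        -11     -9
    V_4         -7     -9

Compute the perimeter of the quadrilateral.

|V_1V_2| = √((-20)² + (-21)²) = √841 = 29
|V_2V_3| = √((8)² + (15)²) = √289 = 17
|V_3V_4| = √((4)² + (0)²) = √16 = 4
|V_4V_1| = √((8)² + (6)²) = √100 = 10
Perimeter = 29 + 17 + 4 + 10 = 60.

60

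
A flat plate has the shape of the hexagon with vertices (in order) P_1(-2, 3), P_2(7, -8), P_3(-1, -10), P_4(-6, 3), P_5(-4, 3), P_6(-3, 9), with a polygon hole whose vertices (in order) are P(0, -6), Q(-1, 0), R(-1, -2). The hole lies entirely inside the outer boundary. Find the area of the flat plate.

84

Outer boundary:
Apply the surveyor's formula: 2A = Σ (x_i·y_{i+1} − x_{i+1}·y_i), indices taken mod 6.
Σ = (-5) + (-78) + (-63) + (-6) + (-27) + (9) = -170
Area = |Σ|/2 = 85.
Hole:
Σ = (-6) + (2) + (6) = 2
Area = |Σ|/2 = 1.
Net area = 85 − 1 = 84.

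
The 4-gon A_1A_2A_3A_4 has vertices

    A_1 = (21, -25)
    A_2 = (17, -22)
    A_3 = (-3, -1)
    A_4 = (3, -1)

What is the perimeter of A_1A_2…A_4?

70

|A_1A_2| = √((-4)² + (3)²) = √25 = 5
|A_2A_3| = √((-20)² + (21)²) = √841 = 29
|A_3A_4| = √((6)² + (0)²) = √36 = 6
|A_4A_1| = √((18)² + (-24)²) = √900 = 30
Perimeter = 5 + 29 + 6 + 30 = 70.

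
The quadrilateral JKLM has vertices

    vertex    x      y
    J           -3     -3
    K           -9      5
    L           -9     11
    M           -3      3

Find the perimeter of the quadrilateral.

|JK| = √((-6)² + (8)²) = √100 = 10
|KL| = √((0)² + (6)²) = √36 = 6
|LM| = √((6)² + (-8)²) = √100 = 10
|MJ| = √((0)² + (-6)²) = √36 = 6
Perimeter = 10 + 6 + 10 + 6 = 32.

32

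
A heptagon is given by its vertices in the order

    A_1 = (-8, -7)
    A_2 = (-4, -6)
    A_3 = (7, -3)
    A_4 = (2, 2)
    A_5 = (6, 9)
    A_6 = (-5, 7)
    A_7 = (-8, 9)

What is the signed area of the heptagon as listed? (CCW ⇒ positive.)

Σ = (20) + (54) + (20) + (6) + (87) + (11) + (128) = 326
Signed area = Σ/2 = 163 (positive ⇒ counter-clockwise traversal).

163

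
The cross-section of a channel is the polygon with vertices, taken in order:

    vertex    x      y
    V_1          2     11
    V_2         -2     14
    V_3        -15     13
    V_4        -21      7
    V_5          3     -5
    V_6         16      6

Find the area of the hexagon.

374

Σ = (50) + (184) + (168) + (84) + (98) + (164) = 748
Area = |Σ|/2 = 374.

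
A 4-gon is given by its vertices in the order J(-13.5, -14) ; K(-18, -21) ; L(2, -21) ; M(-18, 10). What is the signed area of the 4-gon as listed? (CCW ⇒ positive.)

Apply the surveyor's formula: 2A = Σ (x_i·y_{i+1} − x_{i+1}·y_i), indices taken mod 4.
Σ = (31.5) + (420) + (-358) + (387) = 480.5
Signed area = Σ/2 = 240.25 (positive ⇒ counter-clockwise traversal).

240.25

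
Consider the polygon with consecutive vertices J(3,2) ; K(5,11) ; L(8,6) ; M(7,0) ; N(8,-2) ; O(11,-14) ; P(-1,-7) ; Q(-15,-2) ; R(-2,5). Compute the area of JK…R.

236.5

Σ = (23) + (-58) + (-42) + (-14) + (-90) + (-91) + (-103) + (-79) + (-19) = -473
Area = |Σ|/2 = 236.5.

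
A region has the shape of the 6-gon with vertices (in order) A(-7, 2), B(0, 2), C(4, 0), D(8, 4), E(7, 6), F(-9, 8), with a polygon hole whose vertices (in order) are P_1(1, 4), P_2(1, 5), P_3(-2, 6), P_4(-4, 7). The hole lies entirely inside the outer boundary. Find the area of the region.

79

Outer boundary:
Σ = (-14) + (-8) + (16) + (20) + (110) + (38) = 162
Area = |Σ|/2 = 81.
Hole:
Cross-terms: 1, 16, 10, -23  ⇒  Σ = 4
Area = |Σ|/2 = 2.
Net area = 81 − 2 = 79.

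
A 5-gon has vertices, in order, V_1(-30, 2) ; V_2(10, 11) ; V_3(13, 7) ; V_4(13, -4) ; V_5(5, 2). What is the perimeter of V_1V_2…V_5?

102

|V_1V_2| = √((40)² + (9)²) = √1681 = 41
|V_2V_3| = √((3)² + (-4)²) = √25 = 5
|V_3V_4| = √((0)² + (-11)²) = √121 = 11
|V_4V_5| = √((-8)² + (6)²) = √100 = 10
|V_5V_1| = √((-35)² + (0)²) = √1225 = 35
Perimeter = 41 + 5 + 11 + 10 + 35 = 102.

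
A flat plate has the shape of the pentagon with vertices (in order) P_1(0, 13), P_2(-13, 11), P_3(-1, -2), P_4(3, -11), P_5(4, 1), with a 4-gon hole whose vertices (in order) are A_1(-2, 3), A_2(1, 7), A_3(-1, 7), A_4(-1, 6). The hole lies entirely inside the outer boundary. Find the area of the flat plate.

157.5

Outer boundary:
Apply the shoelace (surveyor's) formula: 2A = Σ (x_i·y_{i+1} − x_{i+1}·y_i), indices taken mod 5.
Σ = (169) + (37) + (17) + (47) + (52) = 322
Area = |Σ|/2 = 161.
Hole:
A_1→A_2: (-2)(7) − (1)(3) = -17
A_2→A_3: (1)(7) − (-1)(7) = 14
A_3→A_4: (-1)(6) − (-1)(7) = 1
A_4→A_1: (-1)(3) − (-2)(6) = 9
Σ = 7
Area = |Σ|/2 = 3.5.
Net area = 161 − 3.5 = 157.5.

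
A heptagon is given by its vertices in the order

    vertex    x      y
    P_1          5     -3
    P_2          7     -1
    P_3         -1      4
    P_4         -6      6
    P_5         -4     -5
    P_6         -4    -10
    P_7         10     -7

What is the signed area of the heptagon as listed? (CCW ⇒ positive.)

134

Apply the shoelace formula: 2A = Σ (x_i·y_{i+1} − x_{i+1}·y_i), indices taken mod 7.
Σ = (16) + (27) + (18) + (54) + (20) + (128) + (5) = 268
Signed area = Σ/2 = 134 (positive ⇒ counter-clockwise traversal).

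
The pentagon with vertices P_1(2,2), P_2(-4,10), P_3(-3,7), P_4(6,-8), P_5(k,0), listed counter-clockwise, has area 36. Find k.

6

Write out the shoelace sum; only the two edges meeting at P_5 involve k:
2·Area = [(6·0 − k·(-8)) + (k·2 − 2·0)] + 12
       = 10·k + 12 = 72
⇒ k = 6.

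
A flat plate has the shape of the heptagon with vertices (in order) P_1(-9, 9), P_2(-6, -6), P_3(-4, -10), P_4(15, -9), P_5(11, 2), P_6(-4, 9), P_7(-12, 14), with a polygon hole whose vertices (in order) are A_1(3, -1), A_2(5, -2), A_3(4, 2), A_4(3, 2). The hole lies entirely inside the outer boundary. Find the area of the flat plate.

Outer boundary:
P_1→P_2: (-9)(-6) − (-6)(9) = 108
P_2→P_3: (-6)(-10) − (-4)(-6) = 36
P_3→P_4: (-4)(-9) − (15)(-10) = 186
P_4→P_5: (15)(2) − (11)(-9) = 129
P_5→P_6: (11)(9) − (-4)(2) = 107
P_6→P_7: (-4)(14) − (-12)(9) = 52
P_7→P_1: (-12)(9) − (-9)(14) = 18
Σ = 636
Area = |Σ|/2 = 318.
Hole:
Σ = (-1) + (18) + (2) + (-9) = 10
Area = |Σ|/2 = 5.
Net area = 318 − 5 = 313.

313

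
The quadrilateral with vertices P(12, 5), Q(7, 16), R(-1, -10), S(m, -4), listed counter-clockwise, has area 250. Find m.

The doubled signed area Σ (x_i y_{i+1} − x_{i+1} y_i) is linear in m.
With m=0 it equals 155; the coefficient of m is 15 (from the two edges through S).
So 15·m + 155 = 2·250 = 500 ⇒ m = 23.

23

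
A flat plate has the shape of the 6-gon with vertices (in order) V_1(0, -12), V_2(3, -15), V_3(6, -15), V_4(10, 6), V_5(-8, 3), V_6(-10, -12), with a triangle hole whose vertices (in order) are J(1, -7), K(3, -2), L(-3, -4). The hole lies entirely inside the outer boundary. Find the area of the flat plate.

282.5

Outer boundary:
Cross-terms: 36, 45, 186, 78, 126, 120  ⇒  Σ = 591
Area = |Σ|/2 = 295.5.
Hole:
Cross-terms: 19, -18, 25  ⇒  Σ = 26
Area = |Σ|/2 = 13.
Net area = 295.5 − 13 = 282.5.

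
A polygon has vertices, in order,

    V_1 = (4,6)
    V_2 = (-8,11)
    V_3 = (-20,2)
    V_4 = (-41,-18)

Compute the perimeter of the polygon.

|V_1V_2| = √((-12)² + (5)²) = √169 = 13
|V_2V_3| = √((-12)² + (-9)²) = √225 = 15
|V_3V_4| = √((-21)² + (-20)²) = √841 = 29
|V_4V_1| = √((45)² + (24)²) = √2601 = 51
Perimeter = 13 + 15 + 29 + 51 = 108.

108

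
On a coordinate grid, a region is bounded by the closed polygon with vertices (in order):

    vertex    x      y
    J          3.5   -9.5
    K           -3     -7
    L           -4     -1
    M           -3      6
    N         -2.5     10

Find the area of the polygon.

65.625

Apply the shoelace (surveyor's) formula: 2A = Σ (x_i·y_{i+1} − x_{i+1}·y_i), indices taken mod 5.
Σ = (-53) + (-25) + (-27) + (-15) + (-11.25) = -131.25
Area = |Σ|/2 = 65.625.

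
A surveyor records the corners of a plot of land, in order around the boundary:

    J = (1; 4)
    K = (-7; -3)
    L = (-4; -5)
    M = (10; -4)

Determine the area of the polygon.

Σ = (25) + (23) + (66) + (44) = 158
Area = |Σ|/2 = 79.

79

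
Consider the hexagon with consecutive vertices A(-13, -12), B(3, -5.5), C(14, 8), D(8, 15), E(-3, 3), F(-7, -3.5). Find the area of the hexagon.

246.75

A→B: (-13)(-5.5) − (3)(-12) = 107.5
B→C: (3)(8) − (14)(-5.5) = 101
C→D: (14)(15) − (8)(8) = 146
D→E: (8)(3) − (-3)(15) = 69
E→F: (-3)(-3.5) − (-7)(3) = 31.5
F→A: (-7)(-12) − (-13)(-3.5) = 38.5
Σ = 493.5
Area = |Σ|/2 = 246.75.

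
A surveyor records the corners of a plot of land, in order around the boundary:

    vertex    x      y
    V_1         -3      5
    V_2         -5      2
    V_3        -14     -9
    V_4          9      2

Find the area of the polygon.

V_1→V_2: (-3)(2) − (-5)(5) = 19
V_2→V_3: (-5)(-9) − (-14)(2) = 73
V_3→V_4: (-14)(2) − (9)(-9) = 53
V_4→V_1: (9)(5) − (-3)(2) = 51
Σ = 196
Area = |Σ|/2 = 98.

98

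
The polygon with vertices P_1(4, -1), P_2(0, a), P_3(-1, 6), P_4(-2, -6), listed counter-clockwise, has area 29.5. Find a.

The doubled signed area Σ (x_i y_{i+1} − x_{i+1} y_i) is linear in a.
With a=0 it equals 44; the coefficient of a is 5 (from the two edges through P_2).
So 5·a + 44 = 2·29.5 = 59 ⇒ a = 3.

3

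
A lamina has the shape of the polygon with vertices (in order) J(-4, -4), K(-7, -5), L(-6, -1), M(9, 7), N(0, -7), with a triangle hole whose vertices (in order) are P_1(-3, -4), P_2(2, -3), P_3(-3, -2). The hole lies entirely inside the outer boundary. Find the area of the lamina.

Outer boundary:
Apply the surveyor's formula: 2A = Σ (x_i·y_{i+1} − x_{i+1}·y_i), indices taken mod 5.
Σ = (-8) + (-23) + (-33) + (-63) + (-28) = -155
Area = |Σ|/2 = 77.5.
Hole:
Apply the shoelace (surveyor's) formula: 2A = Σ (x_i·y_{i+1} − x_{i+1}·y_i), indices taken mod 3.
Cross-terms: 17, -13, 6  ⇒  Σ = 10
Area = |Σ|/2 = 5.
Net area = 77.5 − 5 = 72.5.

72.5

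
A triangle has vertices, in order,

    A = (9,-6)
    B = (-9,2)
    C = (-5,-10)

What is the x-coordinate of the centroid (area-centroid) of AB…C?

Apply the surveyor's formula. First the cross-terms c_i = x_i·y_{i+1} − x_{i+1}·y_i:
  -36, 100, 120  ⇒  2A = 184, A = 92.
Then Σ (x_i + x_{i+1})·c_i = -920, so x̄ = -920 / (6·92) = -5/3.

-5/3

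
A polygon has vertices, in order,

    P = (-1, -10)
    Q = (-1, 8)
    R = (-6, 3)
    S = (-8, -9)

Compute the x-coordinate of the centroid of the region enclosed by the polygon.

-335/88

Apply Gauss's area formula. First the cross-terms c_i = x_i·y_{i+1} − x_{i+1}·y_i:
  -18, 45, 78, 71  ⇒  2A = 176, A = 88.
Then Σ (x_i + x_{i+1})·c_i = -2010, so x̄ = -2010 / (6·88) = -335/88.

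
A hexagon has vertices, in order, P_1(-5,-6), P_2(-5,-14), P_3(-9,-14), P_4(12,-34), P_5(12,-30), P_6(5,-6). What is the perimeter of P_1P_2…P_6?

|P_1P_2| = √((0)² + (-8)²) = √64 = 8
|P_2P_3| = √((-4)² + (0)²) = √16 = 4
|P_3P_4| = √((21)² + (-20)²) = √841 = 29
|P_4P_5| = √((0)² + (4)²) = √16 = 4
|P_5P_6| = √((-7)² + (24)²) = √625 = 25
|P_6P_1| = √((-10)² + (0)²) = √100 = 10
Perimeter = 8 + 4 + 29 + 4 + 25 + 10 = 80.

80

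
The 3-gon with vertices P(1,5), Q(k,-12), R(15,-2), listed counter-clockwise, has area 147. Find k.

The doubled signed area Σ (x_i y_{i+1} − x_{i+1} y_i) is linear in k.
With k=0 it equals 245; the coefficient of k is -7 (from the two edges through Q).
So -7·k + 245 = 2·147 = 294 ⇒ k = -7.

-7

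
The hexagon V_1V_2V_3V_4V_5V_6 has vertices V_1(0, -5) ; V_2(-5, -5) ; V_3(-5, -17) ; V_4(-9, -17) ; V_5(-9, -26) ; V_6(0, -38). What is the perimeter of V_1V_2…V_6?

|V_1V_2| = √((-5)² + (0)²) = √25 = 5
|V_2V_3| = √((0)² + (-12)²) = √144 = 12
|V_3V_4| = √((-4)² + (0)²) = √16 = 4
|V_4V_5| = √((0)² + (-9)²) = √81 = 9
|V_5V_6| = √((9)² + (-12)²) = √225 = 15
|V_6V_1| = √((0)² + (33)²) = √1089 = 33
Perimeter = 5 + 12 + 4 + 9 + 15 + 33 = 78.

78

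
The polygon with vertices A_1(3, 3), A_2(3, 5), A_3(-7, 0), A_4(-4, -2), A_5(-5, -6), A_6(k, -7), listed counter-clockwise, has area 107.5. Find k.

The doubled signed area Σ (x_i y_{i+1} − x_{i+1} y_i) is linear in k.
With k=0 it equals 125; the coefficient of k is 9 (from the two edges through A_6).
So 9·k + 125 = 2·107.5 = 215 ⇒ k = 10.

10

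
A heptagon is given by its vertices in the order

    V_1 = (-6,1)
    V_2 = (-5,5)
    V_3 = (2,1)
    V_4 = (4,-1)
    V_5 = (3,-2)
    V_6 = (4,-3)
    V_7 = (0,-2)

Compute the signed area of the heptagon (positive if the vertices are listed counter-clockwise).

-36

Apply Gauss's area formula: 2A = Σ (x_i·y_{i+1} − x_{i+1}·y_i), indices taken mod 7.
Σ = (-25) + (-15) + (-6) + (-5) + (-1) + (-8) + (-12) = -72
Signed area = Σ/2 = -36 (negative ⇒ clockwise traversal).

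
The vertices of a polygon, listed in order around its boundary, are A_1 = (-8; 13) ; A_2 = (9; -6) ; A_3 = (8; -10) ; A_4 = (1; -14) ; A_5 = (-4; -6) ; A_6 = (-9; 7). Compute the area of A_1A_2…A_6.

Σ = (-69) + (-42) + (-102) + (-62) + (-82) + (-61) = -418
Area = |Σ|/2 = 209.

209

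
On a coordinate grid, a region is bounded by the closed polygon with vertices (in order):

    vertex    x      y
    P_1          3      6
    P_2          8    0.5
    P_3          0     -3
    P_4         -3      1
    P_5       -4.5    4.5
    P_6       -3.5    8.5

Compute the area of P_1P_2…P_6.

78.75

Apply the surveyor's formula: 2A = Σ (x_i·y_{i+1} − x_{i+1}·y_i), indices taken mod 6.
Σ = (-46.5) + (-24) + (-9) + (-9) + (-22.5) + (-46.5) = -157.5
Area = |Σ|/2 = 78.75.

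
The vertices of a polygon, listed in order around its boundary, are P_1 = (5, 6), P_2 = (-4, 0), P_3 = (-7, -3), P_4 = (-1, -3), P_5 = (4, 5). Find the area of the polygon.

Apply the shoelace formula: 2A = Σ (x_i·y_{i+1} − x_{i+1}·y_i), indices taken mod 5.
Cross-terms: 24, 12, 18, 7, -1  ⇒  Σ = 60
Area = |Σ|/2 = 30.

30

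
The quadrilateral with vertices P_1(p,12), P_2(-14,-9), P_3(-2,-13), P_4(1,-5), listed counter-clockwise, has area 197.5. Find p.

Write out the shoelace sum; only the two edges meeting at P_1 involve p:
2·Area = [(1·12 − p·(-5)) + (p·(-9) − (-14)·12)] + 187
       = -4·p + 367 = 395
⇒ p = -7.

-7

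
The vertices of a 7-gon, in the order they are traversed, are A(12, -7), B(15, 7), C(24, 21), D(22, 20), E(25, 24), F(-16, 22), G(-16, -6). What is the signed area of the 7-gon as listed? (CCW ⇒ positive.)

Apply the surveyor's formula: 2A = Σ (x_i·y_{i+1} − x_{i+1}·y_i), indices taken mod 7.
Σ = (189) + (147) + (18) + (28) + (934) + (448) + (184) = 1948
Signed area = Σ/2 = 974 (positive ⇒ counter-clockwise traversal).

974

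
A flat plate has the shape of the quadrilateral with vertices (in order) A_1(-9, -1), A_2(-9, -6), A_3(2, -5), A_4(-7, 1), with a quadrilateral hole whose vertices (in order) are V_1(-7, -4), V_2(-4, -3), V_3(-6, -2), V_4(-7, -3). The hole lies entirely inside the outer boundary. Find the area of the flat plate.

39.5

Outer boundary:
Σ = (45) + (57) + (-33) + (16) = 85
Area = |Σ|/2 = 42.5.
Hole:
Apply the shoelace formula: 2A = Σ (x_i·y_{i+1} − x_{i+1}·y_i), indices taken mod 4.
V_1→V_2: (-7)(-3) − (-4)(-4) = 5
V_2→V_3: (-4)(-2) − (-6)(-3) = -10
V_3→V_4: (-6)(-3) − (-7)(-2) = 4
V_4→V_1: (-7)(-4) − (-7)(-3) = 7
Σ = 6
Area = |Σ|/2 = 3.
Net area = 42.5 − 3 = 39.5.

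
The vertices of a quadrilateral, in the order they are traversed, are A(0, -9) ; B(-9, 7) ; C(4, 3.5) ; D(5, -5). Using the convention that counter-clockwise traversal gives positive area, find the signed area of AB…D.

Apply the shoelace (surveyor's) formula: 2A = Σ (x_i·y_{i+1} − x_{i+1}·y_i), indices taken mod 4.
Σ = (-81) + (-59.5) + (-37.5) + (-45) = -223
Signed area = Σ/2 = -111.5 (negative ⇒ clockwise traversal).

-111.5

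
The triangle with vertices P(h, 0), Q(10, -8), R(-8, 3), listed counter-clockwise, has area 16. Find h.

The doubled signed area Σ (x_i y_{i+1} − x_{i+1} y_i) is linear in h.
With h=0 it equals -34; the coefficient of h is -11 (from the two edges through P).
So -11·h + -34 = 2·16 = 32 ⇒ h = -6.

-6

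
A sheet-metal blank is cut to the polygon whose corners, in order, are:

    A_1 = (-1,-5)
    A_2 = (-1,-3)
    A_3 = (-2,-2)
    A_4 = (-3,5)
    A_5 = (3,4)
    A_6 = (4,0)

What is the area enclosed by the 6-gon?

42.5

Σ = (-2) + (-4) + (-16) + (-27) + (-16) + (-20) = -85
Area = |Σ|/2 = 42.5.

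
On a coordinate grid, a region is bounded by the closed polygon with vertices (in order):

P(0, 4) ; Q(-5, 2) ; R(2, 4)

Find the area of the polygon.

2

Apply the shoelace formula: 2A = Σ (x_i·y_{i+1} − x_{i+1}·y_i), indices taken mod 3.
Σ = (20) + (-24) + (8) = 4
Area = |Σ|/2 = 2.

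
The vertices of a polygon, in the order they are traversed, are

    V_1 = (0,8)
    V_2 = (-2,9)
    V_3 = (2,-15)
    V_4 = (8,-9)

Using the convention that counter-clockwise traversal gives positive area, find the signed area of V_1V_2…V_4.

97

Apply the surveyor's formula: 2A = Σ (x_i·y_{i+1} − x_{i+1}·y_i), indices taken mod 4.
V_1→V_2: (0)(9) − (-2)(8) = 16
V_2→V_3: (-2)(-15) − (2)(9) = 12
V_3→V_4: (2)(-9) − (8)(-15) = 102
V_4→V_1: (8)(8) − (0)(-9) = 64
Σ = 194
Signed area = Σ/2 = 97 (positive ⇒ counter-clockwise traversal).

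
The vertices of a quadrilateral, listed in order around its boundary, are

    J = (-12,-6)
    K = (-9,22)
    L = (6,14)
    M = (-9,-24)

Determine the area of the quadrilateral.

414

Apply the shoelace formula: 2A = Σ (x_i·y_{i+1} − x_{i+1}·y_i), indices taken mod 4.
Σ = (-318) + (-258) + (-18) + (-234) = -828
Area = |Σ|/2 = 414.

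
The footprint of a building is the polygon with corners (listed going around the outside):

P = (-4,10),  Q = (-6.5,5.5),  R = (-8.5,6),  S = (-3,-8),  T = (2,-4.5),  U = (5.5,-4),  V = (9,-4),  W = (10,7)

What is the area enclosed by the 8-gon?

214

Apply Gauss's area formula: 2A = Σ (x_i·y_{i+1} − x_{i+1}·y_i), indices taken mod 8.
Σ = (43) + (7.75) + (86) + (29.5) + (16.75) + (14) + (103) + (128) = 428
Area = |Σ|/2 = 214.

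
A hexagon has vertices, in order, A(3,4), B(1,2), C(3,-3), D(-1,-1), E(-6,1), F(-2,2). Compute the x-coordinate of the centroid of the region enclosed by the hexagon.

-25/44

Apply the shoelace (surveyor's) formula. First the cross-terms c_i = x_i·y_{i+1} − x_{i+1}·y_i:
  2, -9, -6, -7, -10, -14  ⇒  2A = -44, A = -22.
Then Σ (x_i + x_{i+1})·c_i = 75, so x̄ = 75 / (6·(-22)) = -25/44.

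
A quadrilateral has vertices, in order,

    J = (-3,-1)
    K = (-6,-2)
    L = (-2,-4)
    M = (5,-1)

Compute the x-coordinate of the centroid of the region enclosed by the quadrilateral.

-55/51

Apply the shoelace formula. First the cross-terms c_i = x_i·y_{i+1} − x_{i+1}·y_i:
  0, 20, 22, -8  ⇒  2A = 34, A = 17.
Then Σ (x_i + x_{i+1})·c_i = -110, so x̄ = -110 / (6·17) = -55/51.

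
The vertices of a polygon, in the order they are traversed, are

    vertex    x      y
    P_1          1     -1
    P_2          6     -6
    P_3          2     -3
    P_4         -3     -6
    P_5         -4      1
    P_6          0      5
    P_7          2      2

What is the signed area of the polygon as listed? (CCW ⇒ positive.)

Apply the shoelace (surveyor's) formula: 2A = Σ (x_i·y_{i+1} − x_{i+1}·y_i), indices taken mod 7.
Cross-terms: 0, -6, -21, -27, -20, -10, -4  ⇒  Σ = -88
Signed area = Σ/2 = -44 (negative ⇒ clockwise traversal).

-44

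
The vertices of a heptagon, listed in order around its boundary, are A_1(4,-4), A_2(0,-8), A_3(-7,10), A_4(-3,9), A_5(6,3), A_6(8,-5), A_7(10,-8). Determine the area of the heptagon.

Σ = (-32) + (-56) + (-33) + (-63) + (-54) + (-14) + (-8) = -260
Area = |Σ|/2 = 130.

130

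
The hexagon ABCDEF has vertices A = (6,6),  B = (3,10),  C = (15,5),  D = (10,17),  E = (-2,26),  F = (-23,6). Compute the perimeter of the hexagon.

104

|AB| = √((-3)² + (4)²) = √25 = 5
|BC| = √((12)² + (-5)²) = √169 = 13
|CD| = √((-5)² + (12)²) = √169 = 13
|DE| = √((-12)² + (9)²) = √225 = 15
|EF| = √((-21)² + (-20)²) = √841 = 29
|FA| = √((29)² + (0)²) = √841 = 29
Perimeter = 5 + 13 + 13 + 15 + 29 + 29 = 104.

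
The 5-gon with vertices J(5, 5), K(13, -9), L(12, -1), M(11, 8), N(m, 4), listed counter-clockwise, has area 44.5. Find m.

9

Write out the shoelace sum; only the two edges meeting at N involve m:
2·Area = [(11·4 − m·8) + (m·5 − 5·4)] + 92
       = -3·m + 116 = 89
⇒ m = 9.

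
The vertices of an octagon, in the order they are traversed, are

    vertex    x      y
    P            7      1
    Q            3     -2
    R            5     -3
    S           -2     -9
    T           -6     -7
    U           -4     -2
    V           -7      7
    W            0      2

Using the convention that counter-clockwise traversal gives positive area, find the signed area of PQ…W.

Apply the shoelace (surveyor's) formula: 2A = Σ (x_i·y_{i+1} − x_{i+1}·y_i), indices taken mod 8.
Σ = (-17) + (1) + (-51) + (-40) + (-16) + (-42) + (-14) + (-14) = -193
Signed area = Σ/2 = -96.5 (negative ⇒ clockwise traversal).

-96.5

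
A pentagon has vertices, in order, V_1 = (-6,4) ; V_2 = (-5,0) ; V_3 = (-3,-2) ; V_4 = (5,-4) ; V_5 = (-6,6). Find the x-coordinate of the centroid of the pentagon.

-29/15

Apply Gauss's area formula. First the cross-terms c_i = x_i·y_{i+1} − x_{i+1}·y_i:
  20, 10, 22, 6, 12  ⇒  2A = 70, A = 35.
Then Σ (x_i + x_{i+1})·c_i = -406, so x̄ = -406 / (6·35) = -29/15.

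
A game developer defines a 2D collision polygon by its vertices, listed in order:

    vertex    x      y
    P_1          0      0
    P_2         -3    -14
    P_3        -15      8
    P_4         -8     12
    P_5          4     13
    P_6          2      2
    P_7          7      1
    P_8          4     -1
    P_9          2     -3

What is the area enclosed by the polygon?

276.5

Apply the shoelace (surveyor's) formula: 2A = Σ (x_i·y_{i+1} − x_{i+1}·y_i), indices taken mod 9.
Cross-terms: 0, -234, -116, -152, -18, -12, -11, -10, 0  ⇒  Σ = -553
Area = |Σ|/2 = 276.5.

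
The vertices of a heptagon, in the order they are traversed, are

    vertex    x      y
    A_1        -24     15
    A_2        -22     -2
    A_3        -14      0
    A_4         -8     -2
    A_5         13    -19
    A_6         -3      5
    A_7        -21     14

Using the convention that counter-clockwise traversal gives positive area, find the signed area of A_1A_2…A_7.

Σ = (378) + (-28) + (28) + (178) + (8) + (63) + (21) = 648
Signed area = Σ/2 = 324 (positive ⇒ counter-clockwise traversal).

324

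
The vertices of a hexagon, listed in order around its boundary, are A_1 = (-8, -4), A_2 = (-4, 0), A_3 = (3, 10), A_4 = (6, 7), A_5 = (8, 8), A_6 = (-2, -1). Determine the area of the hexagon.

Apply the surveyor's formula: 2A = Σ (x_i·y_{i+1} − x_{i+1}·y_i), indices taken mod 6.
Cross-terms: -16, -40, -39, -8, 8, 0  ⇒  Σ = -95
Area = |Σ|/2 = 47.5.

47.5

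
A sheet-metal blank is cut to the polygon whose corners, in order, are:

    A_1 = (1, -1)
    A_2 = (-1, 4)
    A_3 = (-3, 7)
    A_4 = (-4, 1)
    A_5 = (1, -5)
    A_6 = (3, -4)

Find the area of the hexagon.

Apply the surveyor's formula: 2A = Σ (x_i·y_{i+1} − x_{i+1}·y_i), indices taken mod 6.
Σ = (3) + (5) + (25) + (19) + (11) + (1) = 64
Area = |Σ|/2 = 32.

32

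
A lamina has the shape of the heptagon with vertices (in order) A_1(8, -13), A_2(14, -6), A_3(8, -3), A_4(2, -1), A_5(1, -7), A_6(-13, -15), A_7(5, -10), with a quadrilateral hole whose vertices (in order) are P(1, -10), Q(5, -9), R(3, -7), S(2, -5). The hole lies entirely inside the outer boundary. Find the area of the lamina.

Outer boundary:
Apply the shoelace (surveyor's) formula: 2A = Σ (x_i·y_{i+1} − x_{i+1}·y_i), indices taken mod 7.
Σ = (134) + (6) + (-2) + (-13) + (-106) + (205) + (15) = 239
Area = |Σ|/2 = 119.5.
Hole:
Σ = (41) + (-8) + (-1) + (-15) = 17
Area = |Σ|/2 = 8.5.
Net area = 119.5 − 8.5 = 111.

111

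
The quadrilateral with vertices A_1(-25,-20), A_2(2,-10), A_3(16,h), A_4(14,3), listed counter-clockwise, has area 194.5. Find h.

The doubled signed area Σ (x_i y_{i+1} − x_{i+1} y_i) is linear in h.
With h=0 it equals 293; the coefficient of h is -12 (from the two edges through A_3).
So -12·h + 293 = 2·194.5 = 389 ⇒ h = -8.

-8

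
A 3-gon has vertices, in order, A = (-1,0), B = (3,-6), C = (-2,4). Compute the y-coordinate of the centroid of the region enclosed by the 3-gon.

Apply the shoelace (surveyor's) formula. First the cross-terms c_i = x_i·y_{i+1} − x_{i+1}·y_i:
  6, 0, 4  ⇒  2A = 10, A = 5.
Then Σ (y_i + y_{i+1})·c_i = -20, so ȳ = -20 / (6·5) = -2/3.

-2/3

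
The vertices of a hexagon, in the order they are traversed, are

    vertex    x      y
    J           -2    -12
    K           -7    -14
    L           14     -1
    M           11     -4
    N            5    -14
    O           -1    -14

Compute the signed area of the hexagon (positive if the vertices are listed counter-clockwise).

Apply the surveyor's formula: 2A = Σ (x_i·y_{i+1} − x_{i+1}·y_i), indices taken mod 6.
Σ = (-56) + (203) + (-45) + (-134) + (-84) + (-16) = -132
Signed area = Σ/2 = -66 (negative ⇒ clockwise traversal).

-66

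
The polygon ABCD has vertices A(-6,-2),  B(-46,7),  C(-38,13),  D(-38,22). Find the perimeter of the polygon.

100

|AB| = √((-40)² + (9)²) = √1681 = 41
|BC| = √((8)² + (6)²) = √100 = 10
|CD| = √((0)² + (9)²) = √81 = 9
|DA| = √((32)² + (-24)²) = √1600 = 40
Perimeter = 41 + 10 + 9 + 40 = 100.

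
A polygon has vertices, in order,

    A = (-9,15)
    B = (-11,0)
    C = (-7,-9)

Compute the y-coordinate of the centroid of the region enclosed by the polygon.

Apply the shoelace formula. First the cross-terms c_i = x_i·y_{i+1} − x_{i+1}·y_i:
  165, 99, -186  ⇒  2A = 78, A = 39.
Then Σ (y_i + y_{i+1})·c_i = 468, so ȳ = 468 / (6·39) = 2.

2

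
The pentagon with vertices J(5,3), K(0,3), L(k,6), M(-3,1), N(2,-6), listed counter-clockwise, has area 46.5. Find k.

-4

The doubled signed area Σ (x_i y_{i+1} − x_{i+1} y_i) is linear in k.
With k=0 it equals 85; the coefficient of k is -2 (from the two edges through L).
So -2·k + 85 = 2·46.5 = 93 ⇒ k = -4.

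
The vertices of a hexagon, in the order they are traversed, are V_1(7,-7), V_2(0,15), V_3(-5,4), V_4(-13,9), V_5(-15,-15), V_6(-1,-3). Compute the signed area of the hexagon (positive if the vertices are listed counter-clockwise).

Apply Gauss's area formula: 2A = Σ (x_i·y_{i+1} − x_{i+1}·y_i), indices taken mod 6.
Cross-terms: 105, 75, 7, 330, 30, 28  ⇒  Σ = 575
Signed area = Σ/2 = 287.5 (positive ⇒ counter-clockwise traversal).

287.5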